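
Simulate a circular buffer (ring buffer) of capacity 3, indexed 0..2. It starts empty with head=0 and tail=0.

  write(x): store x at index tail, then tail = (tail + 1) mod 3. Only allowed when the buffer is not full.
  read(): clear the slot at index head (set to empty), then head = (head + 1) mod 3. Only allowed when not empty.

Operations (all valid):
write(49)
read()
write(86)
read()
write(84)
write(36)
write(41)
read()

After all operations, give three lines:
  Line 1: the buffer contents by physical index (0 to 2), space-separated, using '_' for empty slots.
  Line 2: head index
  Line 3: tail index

Answer: 36 41 _
0
2

Derivation:
write(49): buf=[49 _ _], head=0, tail=1, size=1
read(): buf=[_ _ _], head=1, tail=1, size=0
write(86): buf=[_ 86 _], head=1, tail=2, size=1
read(): buf=[_ _ _], head=2, tail=2, size=0
write(84): buf=[_ _ 84], head=2, tail=0, size=1
write(36): buf=[36 _ 84], head=2, tail=1, size=2
write(41): buf=[36 41 84], head=2, tail=2, size=3
read(): buf=[36 41 _], head=0, tail=2, size=2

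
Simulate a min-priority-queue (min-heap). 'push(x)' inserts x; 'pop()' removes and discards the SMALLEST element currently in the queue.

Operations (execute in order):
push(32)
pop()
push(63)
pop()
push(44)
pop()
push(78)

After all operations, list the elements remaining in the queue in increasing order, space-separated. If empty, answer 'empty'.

push(32): heap contents = [32]
pop() → 32: heap contents = []
push(63): heap contents = [63]
pop() → 63: heap contents = []
push(44): heap contents = [44]
pop() → 44: heap contents = []
push(78): heap contents = [78]

Answer: 78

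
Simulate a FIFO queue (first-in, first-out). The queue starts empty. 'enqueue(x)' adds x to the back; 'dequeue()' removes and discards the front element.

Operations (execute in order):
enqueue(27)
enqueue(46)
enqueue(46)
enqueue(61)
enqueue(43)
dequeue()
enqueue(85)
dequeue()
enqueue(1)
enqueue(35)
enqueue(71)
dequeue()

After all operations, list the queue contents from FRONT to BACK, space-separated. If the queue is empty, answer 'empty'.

enqueue(27): [27]
enqueue(46): [27, 46]
enqueue(46): [27, 46, 46]
enqueue(61): [27, 46, 46, 61]
enqueue(43): [27, 46, 46, 61, 43]
dequeue(): [46, 46, 61, 43]
enqueue(85): [46, 46, 61, 43, 85]
dequeue(): [46, 61, 43, 85]
enqueue(1): [46, 61, 43, 85, 1]
enqueue(35): [46, 61, 43, 85, 1, 35]
enqueue(71): [46, 61, 43, 85, 1, 35, 71]
dequeue(): [61, 43, 85, 1, 35, 71]

Answer: 61 43 85 1 35 71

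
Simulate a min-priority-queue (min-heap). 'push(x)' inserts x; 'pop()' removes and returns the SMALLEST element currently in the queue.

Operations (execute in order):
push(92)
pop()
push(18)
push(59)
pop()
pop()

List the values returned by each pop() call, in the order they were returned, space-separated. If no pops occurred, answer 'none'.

push(92): heap contents = [92]
pop() → 92: heap contents = []
push(18): heap contents = [18]
push(59): heap contents = [18, 59]
pop() → 18: heap contents = [59]
pop() → 59: heap contents = []

Answer: 92 18 59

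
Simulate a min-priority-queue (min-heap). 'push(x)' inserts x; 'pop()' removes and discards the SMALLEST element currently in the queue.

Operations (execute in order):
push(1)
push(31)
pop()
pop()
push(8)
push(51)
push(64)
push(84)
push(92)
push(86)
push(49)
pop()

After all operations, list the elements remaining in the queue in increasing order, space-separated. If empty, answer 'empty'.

Answer: 49 51 64 84 86 92

Derivation:
push(1): heap contents = [1]
push(31): heap contents = [1, 31]
pop() → 1: heap contents = [31]
pop() → 31: heap contents = []
push(8): heap contents = [8]
push(51): heap contents = [8, 51]
push(64): heap contents = [8, 51, 64]
push(84): heap contents = [8, 51, 64, 84]
push(92): heap contents = [8, 51, 64, 84, 92]
push(86): heap contents = [8, 51, 64, 84, 86, 92]
push(49): heap contents = [8, 49, 51, 64, 84, 86, 92]
pop() → 8: heap contents = [49, 51, 64, 84, 86, 92]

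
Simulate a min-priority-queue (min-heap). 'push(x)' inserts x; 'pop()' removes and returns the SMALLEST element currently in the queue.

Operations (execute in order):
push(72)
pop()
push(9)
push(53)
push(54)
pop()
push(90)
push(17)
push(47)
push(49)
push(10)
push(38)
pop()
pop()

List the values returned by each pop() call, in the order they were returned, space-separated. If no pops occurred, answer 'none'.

Answer: 72 9 10 17

Derivation:
push(72): heap contents = [72]
pop() → 72: heap contents = []
push(9): heap contents = [9]
push(53): heap contents = [9, 53]
push(54): heap contents = [9, 53, 54]
pop() → 9: heap contents = [53, 54]
push(90): heap contents = [53, 54, 90]
push(17): heap contents = [17, 53, 54, 90]
push(47): heap contents = [17, 47, 53, 54, 90]
push(49): heap contents = [17, 47, 49, 53, 54, 90]
push(10): heap contents = [10, 17, 47, 49, 53, 54, 90]
push(38): heap contents = [10, 17, 38, 47, 49, 53, 54, 90]
pop() → 10: heap contents = [17, 38, 47, 49, 53, 54, 90]
pop() → 17: heap contents = [38, 47, 49, 53, 54, 90]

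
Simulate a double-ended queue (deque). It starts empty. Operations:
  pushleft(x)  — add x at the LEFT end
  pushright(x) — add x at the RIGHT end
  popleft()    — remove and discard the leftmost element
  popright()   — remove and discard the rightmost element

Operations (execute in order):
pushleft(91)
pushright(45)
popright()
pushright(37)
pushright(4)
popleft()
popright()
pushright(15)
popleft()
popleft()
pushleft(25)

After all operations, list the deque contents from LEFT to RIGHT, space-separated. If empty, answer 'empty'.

Answer: 25

Derivation:
pushleft(91): [91]
pushright(45): [91, 45]
popright(): [91]
pushright(37): [91, 37]
pushright(4): [91, 37, 4]
popleft(): [37, 4]
popright(): [37]
pushright(15): [37, 15]
popleft(): [15]
popleft(): []
pushleft(25): [25]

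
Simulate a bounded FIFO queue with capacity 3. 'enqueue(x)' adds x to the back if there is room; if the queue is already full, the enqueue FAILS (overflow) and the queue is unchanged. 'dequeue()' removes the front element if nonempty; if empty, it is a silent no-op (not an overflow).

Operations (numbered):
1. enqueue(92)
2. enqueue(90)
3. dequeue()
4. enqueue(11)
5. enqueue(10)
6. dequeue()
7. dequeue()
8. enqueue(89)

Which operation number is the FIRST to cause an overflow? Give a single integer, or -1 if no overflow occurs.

1. enqueue(92): size=1
2. enqueue(90): size=2
3. dequeue(): size=1
4. enqueue(11): size=2
5. enqueue(10): size=3
6. dequeue(): size=2
7. dequeue(): size=1
8. enqueue(89): size=2

Answer: -1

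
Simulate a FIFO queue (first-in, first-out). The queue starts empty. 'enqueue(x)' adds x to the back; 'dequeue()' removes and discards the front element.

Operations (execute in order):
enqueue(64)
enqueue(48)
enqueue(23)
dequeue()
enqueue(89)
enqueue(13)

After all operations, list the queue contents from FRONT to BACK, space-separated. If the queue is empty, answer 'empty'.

Answer: 48 23 89 13

Derivation:
enqueue(64): [64]
enqueue(48): [64, 48]
enqueue(23): [64, 48, 23]
dequeue(): [48, 23]
enqueue(89): [48, 23, 89]
enqueue(13): [48, 23, 89, 13]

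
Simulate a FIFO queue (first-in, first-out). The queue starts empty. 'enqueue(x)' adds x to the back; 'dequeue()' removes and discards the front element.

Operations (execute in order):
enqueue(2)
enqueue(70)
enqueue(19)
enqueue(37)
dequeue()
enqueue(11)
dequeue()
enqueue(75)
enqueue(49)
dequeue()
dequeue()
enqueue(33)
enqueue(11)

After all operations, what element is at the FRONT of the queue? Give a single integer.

Answer: 11

Derivation:
enqueue(2): queue = [2]
enqueue(70): queue = [2, 70]
enqueue(19): queue = [2, 70, 19]
enqueue(37): queue = [2, 70, 19, 37]
dequeue(): queue = [70, 19, 37]
enqueue(11): queue = [70, 19, 37, 11]
dequeue(): queue = [19, 37, 11]
enqueue(75): queue = [19, 37, 11, 75]
enqueue(49): queue = [19, 37, 11, 75, 49]
dequeue(): queue = [37, 11, 75, 49]
dequeue(): queue = [11, 75, 49]
enqueue(33): queue = [11, 75, 49, 33]
enqueue(11): queue = [11, 75, 49, 33, 11]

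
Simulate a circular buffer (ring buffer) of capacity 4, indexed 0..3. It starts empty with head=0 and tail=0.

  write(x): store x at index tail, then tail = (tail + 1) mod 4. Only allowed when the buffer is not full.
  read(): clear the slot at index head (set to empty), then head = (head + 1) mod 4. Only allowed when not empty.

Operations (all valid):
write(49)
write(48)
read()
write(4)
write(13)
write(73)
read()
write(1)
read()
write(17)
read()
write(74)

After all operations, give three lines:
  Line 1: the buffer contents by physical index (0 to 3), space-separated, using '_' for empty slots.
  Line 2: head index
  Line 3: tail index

write(49): buf=[49 _ _ _], head=0, tail=1, size=1
write(48): buf=[49 48 _ _], head=0, tail=2, size=2
read(): buf=[_ 48 _ _], head=1, tail=2, size=1
write(4): buf=[_ 48 4 _], head=1, tail=3, size=2
write(13): buf=[_ 48 4 13], head=1, tail=0, size=3
write(73): buf=[73 48 4 13], head=1, tail=1, size=4
read(): buf=[73 _ 4 13], head=2, tail=1, size=3
write(1): buf=[73 1 4 13], head=2, tail=2, size=4
read(): buf=[73 1 _ 13], head=3, tail=2, size=3
write(17): buf=[73 1 17 13], head=3, tail=3, size=4
read(): buf=[73 1 17 _], head=0, tail=3, size=3
write(74): buf=[73 1 17 74], head=0, tail=0, size=4

Answer: 73 1 17 74
0
0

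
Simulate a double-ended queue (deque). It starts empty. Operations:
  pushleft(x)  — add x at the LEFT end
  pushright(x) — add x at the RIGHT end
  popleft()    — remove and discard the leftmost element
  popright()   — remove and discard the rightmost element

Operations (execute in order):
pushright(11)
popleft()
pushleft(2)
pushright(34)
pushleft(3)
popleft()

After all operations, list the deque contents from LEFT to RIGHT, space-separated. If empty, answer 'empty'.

pushright(11): [11]
popleft(): []
pushleft(2): [2]
pushright(34): [2, 34]
pushleft(3): [3, 2, 34]
popleft(): [2, 34]

Answer: 2 34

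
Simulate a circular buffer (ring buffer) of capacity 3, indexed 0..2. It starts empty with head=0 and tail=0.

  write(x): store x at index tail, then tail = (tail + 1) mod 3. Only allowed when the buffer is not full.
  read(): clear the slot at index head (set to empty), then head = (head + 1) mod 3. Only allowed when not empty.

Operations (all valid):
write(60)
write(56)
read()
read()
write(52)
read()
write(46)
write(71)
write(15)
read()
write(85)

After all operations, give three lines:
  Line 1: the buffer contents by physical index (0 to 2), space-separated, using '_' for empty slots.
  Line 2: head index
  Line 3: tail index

Answer: 85 71 15
1
1

Derivation:
write(60): buf=[60 _ _], head=0, tail=1, size=1
write(56): buf=[60 56 _], head=0, tail=2, size=2
read(): buf=[_ 56 _], head=1, tail=2, size=1
read(): buf=[_ _ _], head=2, tail=2, size=0
write(52): buf=[_ _ 52], head=2, tail=0, size=1
read(): buf=[_ _ _], head=0, tail=0, size=0
write(46): buf=[46 _ _], head=0, tail=1, size=1
write(71): buf=[46 71 _], head=0, tail=2, size=2
write(15): buf=[46 71 15], head=0, tail=0, size=3
read(): buf=[_ 71 15], head=1, tail=0, size=2
write(85): buf=[85 71 15], head=1, tail=1, size=3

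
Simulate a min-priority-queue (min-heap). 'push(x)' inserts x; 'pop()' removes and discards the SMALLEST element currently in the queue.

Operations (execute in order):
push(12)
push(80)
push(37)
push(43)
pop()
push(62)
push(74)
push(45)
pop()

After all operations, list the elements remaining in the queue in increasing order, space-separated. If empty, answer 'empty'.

Answer: 43 45 62 74 80

Derivation:
push(12): heap contents = [12]
push(80): heap contents = [12, 80]
push(37): heap contents = [12, 37, 80]
push(43): heap contents = [12, 37, 43, 80]
pop() → 12: heap contents = [37, 43, 80]
push(62): heap contents = [37, 43, 62, 80]
push(74): heap contents = [37, 43, 62, 74, 80]
push(45): heap contents = [37, 43, 45, 62, 74, 80]
pop() → 37: heap contents = [43, 45, 62, 74, 80]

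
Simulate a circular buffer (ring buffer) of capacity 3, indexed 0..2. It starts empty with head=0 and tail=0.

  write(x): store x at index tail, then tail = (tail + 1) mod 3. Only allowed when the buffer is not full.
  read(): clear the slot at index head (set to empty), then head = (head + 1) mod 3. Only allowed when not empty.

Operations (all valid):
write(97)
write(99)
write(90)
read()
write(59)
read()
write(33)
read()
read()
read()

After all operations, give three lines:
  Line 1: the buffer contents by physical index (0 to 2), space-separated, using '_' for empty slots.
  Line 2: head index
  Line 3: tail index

Answer: _ _ _
2
2

Derivation:
write(97): buf=[97 _ _], head=0, tail=1, size=1
write(99): buf=[97 99 _], head=0, tail=2, size=2
write(90): buf=[97 99 90], head=0, tail=0, size=3
read(): buf=[_ 99 90], head=1, tail=0, size=2
write(59): buf=[59 99 90], head=1, tail=1, size=3
read(): buf=[59 _ 90], head=2, tail=1, size=2
write(33): buf=[59 33 90], head=2, tail=2, size=3
read(): buf=[59 33 _], head=0, tail=2, size=2
read(): buf=[_ 33 _], head=1, tail=2, size=1
read(): buf=[_ _ _], head=2, tail=2, size=0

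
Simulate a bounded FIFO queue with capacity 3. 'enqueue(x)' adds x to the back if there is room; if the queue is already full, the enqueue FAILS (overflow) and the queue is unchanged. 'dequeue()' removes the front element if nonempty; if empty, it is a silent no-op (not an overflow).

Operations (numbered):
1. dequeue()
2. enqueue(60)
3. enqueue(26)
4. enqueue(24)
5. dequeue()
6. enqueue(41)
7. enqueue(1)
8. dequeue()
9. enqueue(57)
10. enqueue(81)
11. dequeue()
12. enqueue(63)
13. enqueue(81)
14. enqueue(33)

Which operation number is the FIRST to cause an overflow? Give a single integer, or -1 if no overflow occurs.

Answer: 7

Derivation:
1. dequeue(): empty, no-op, size=0
2. enqueue(60): size=1
3. enqueue(26): size=2
4. enqueue(24): size=3
5. dequeue(): size=2
6. enqueue(41): size=3
7. enqueue(1): size=3=cap → OVERFLOW (fail)
8. dequeue(): size=2
9. enqueue(57): size=3
10. enqueue(81): size=3=cap → OVERFLOW (fail)
11. dequeue(): size=2
12. enqueue(63): size=3
13. enqueue(81): size=3=cap → OVERFLOW (fail)
14. enqueue(33): size=3=cap → OVERFLOW (fail)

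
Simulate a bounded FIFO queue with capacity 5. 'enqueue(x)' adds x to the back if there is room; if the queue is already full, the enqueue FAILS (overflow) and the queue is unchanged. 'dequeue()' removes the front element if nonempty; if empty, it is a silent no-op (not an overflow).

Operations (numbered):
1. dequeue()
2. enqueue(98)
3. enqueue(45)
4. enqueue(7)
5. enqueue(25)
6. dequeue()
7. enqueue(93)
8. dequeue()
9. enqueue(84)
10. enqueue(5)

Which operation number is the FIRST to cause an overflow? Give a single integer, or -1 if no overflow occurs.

1. dequeue(): empty, no-op, size=0
2. enqueue(98): size=1
3. enqueue(45): size=2
4. enqueue(7): size=3
5. enqueue(25): size=4
6. dequeue(): size=3
7. enqueue(93): size=4
8. dequeue(): size=3
9. enqueue(84): size=4
10. enqueue(5): size=5

Answer: -1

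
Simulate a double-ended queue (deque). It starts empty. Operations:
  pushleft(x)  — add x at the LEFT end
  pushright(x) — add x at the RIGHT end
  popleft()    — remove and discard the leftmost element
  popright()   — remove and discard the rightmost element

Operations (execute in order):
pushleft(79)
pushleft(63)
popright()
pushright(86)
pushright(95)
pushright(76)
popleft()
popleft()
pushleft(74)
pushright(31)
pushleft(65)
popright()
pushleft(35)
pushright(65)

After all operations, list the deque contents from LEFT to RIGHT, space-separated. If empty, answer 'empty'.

Answer: 35 65 74 95 76 65

Derivation:
pushleft(79): [79]
pushleft(63): [63, 79]
popright(): [63]
pushright(86): [63, 86]
pushright(95): [63, 86, 95]
pushright(76): [63, 86, 95, 76]
popleft(): [86, 95, 76]
popleft(): [95, 76]
pushleft(74): [74, 95, 76]
pushright(31): [74, 95, 76, 31]
pushleft(65): [65, 74, 95, 76, 31]
popright(): [65, 74, 95, 76]
pushleft(35): [35, 65, 74, 95, 76]
pushright(65): [35, 65, 74, 95, 76, 65]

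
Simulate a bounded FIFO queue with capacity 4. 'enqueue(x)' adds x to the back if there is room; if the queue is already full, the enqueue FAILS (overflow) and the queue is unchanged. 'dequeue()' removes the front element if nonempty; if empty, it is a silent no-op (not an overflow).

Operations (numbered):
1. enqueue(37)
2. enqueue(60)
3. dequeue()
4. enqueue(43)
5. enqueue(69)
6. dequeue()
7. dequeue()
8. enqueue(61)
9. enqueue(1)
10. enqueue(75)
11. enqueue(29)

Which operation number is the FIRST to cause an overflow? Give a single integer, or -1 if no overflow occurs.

1. enqueue(37): size=1
2. enqueue(60): size=2
3. dequeue(): size=1
4. enqueue(43): size=2
5. enqueue(69): size=3
6. dequeue(): size=2
7. dequeue(): size=1
8. enqueue(61): size=2
9. enqueue(1): size=3
10. enqueue(75): size=4
11. enqueue(29): size=4=cap → OVERFLOW (fail)

Answer: 11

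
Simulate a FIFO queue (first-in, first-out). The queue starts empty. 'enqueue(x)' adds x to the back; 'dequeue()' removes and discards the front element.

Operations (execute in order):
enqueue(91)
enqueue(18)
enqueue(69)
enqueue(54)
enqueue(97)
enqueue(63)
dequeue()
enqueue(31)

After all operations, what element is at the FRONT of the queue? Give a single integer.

Answer: 18

Derivation:
enqueue(91): queue = [91]
enqueue(18): queue = [91, 18]
enqueue(69): queue = [91, 18, 69]
enqueue(54): queue = [91, 18, 69, 54]
enqueue(97): queue = [91, 18, 69, 54, 97]
enqueue(63): queue = [91, 18, 69, 54, 97, 63]
dequeue(): queue = [18, 69, 54, 97, 63]
enqueue(31): queue = [18, 69, 54, 97, 63, 31]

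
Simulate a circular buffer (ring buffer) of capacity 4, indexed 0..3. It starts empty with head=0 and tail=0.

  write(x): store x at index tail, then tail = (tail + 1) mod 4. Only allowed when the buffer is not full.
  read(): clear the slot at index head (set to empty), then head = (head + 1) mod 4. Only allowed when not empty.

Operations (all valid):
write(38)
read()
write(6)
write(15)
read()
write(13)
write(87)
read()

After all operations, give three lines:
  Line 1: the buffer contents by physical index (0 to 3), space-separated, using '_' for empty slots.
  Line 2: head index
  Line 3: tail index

Answer: 87 _ _ 13
3
1

Derivation:
write(38): buf=[38 _ _ _], head=0, tail=1, size=1
read(): buf=[_ _ _ _], head=1, tail=1, size=0
write(6): buf=[_ 6 _ _], head=1, tail=2, size=1
write(15): buf=[_ 6 15 _], head=1, tail=3, size=2
read(): buf=[_ _ 15 _], head=2, tail=3, size=1
write(13): buf=[_ _ 15 13], head=2, tail=0, size=2
write(87): buf=[87 _ 15 13], head=2, tail=1, size=3
read(): buf=[87 _ _ 13], head=3, tail=1, size=2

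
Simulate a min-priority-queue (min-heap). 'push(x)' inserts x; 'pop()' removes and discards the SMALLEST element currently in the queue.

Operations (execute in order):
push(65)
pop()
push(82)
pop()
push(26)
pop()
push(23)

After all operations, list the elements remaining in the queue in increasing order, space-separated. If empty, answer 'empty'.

push(65): heap contents = [65]
pop() → 65: heap contents = []
push(82): heap contents = [82]
pop() → 82: heap contents = []
push(26): heap contents = [26]
pop() → 26: heap contents = []
push(23): heap contents = [23]

Answer: 23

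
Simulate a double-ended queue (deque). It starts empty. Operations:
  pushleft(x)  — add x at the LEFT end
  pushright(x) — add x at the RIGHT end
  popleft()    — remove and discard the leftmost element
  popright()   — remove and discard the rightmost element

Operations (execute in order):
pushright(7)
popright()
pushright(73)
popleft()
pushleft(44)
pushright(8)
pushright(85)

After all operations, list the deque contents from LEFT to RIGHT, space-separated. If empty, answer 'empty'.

Answer: 44 8 85

Derivation:
pushright(7): [7]
popright(): []
pushright(73): [73]
popleft(): []
pushleft(44): [44]
pushright(8): [44, 8]
pushright(85): [44, 8, 85]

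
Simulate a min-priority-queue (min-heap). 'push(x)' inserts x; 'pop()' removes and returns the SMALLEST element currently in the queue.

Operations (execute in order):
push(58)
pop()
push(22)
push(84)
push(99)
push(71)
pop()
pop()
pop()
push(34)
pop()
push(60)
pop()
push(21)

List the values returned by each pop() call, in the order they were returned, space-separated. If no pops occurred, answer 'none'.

push(58): heap contents = [58]
pop() → 58: heap contents = []
push(22): heap contents = [22]
push(84): heap contents = [22, 84]
push(99): heap contents = [22, 84, 99]
push(71): heap contents = [22, 71, 84, 99]
pop() → 22: heap contents = [71, 84, 99]
pop() → 71: heap contents = [84, 99]
pop() → 84: heap contents = [99]
push(34): heap contents = [34, 99]
pop() → 34: heap contents = [99]
push(60): heap contents = [60, 99]
pop() → 60: heap contents = [99]
push(21): heap contents = [21, 99]

Answer: 58 22 71 84 34 60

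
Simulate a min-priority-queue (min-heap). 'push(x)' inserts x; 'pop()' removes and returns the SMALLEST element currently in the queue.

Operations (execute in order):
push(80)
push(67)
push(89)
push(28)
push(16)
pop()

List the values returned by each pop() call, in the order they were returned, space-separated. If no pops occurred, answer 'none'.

push(80): heap contents = [80]
push(67): heap contents = [67, 80]
push(89): heap contents = [67, 80, 89]
push(28): heap contents = [28, 67, 80, 89]
push(16): heap contents = [16, 28, 67, 80, 89]
pop() → 16: heap contents = [28, 67, 80, 89]

Answer: 16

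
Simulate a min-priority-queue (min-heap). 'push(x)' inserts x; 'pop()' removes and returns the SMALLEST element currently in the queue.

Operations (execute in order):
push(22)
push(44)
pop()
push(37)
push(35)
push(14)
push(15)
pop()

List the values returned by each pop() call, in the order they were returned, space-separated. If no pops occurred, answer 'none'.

Answer: 22 14

Derivation:
push(22): heap contents = [22]
push(44): heap contents = [22, 44]
pop() → 22: heap contents = [44]
push(37): heap contents = [37, 44]
push(35): heap contents = [35, 37, 44]
push(14): heap contents = [14, 35, 37, 44]
push(15): heap contents = [14, 15, 35, 37, 44]
pop() → 14: heap contents = [15, 35, 37, 44]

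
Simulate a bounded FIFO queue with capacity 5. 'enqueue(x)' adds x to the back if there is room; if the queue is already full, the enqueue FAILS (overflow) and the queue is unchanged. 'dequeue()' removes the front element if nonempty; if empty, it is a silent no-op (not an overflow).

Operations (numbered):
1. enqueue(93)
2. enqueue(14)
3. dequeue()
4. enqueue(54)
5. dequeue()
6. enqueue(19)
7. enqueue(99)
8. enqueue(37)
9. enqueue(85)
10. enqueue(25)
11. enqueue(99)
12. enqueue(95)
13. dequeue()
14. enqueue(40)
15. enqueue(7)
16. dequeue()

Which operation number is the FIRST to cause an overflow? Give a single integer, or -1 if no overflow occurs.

1. enqueue(93): size=1
2. enqueue(14): size=2
3. dequeue(): size=1
4. enqueue(54): size=2
5. dequeue(): size=1
6. enqueue(19): size=2
7. enqueue(99): size=3
8. enqueue(37): size=4
9. enqueue(85): size=5
10. enqueue(25): size=5=cap → OVERFLOW (fail)
11. enqueue(99): size=5=cap → OVERFLOW (fail)
12. enqueue(95): size=5=cap → OVERFLOW (fail)
13. dequeue(): size=4
14. enqueue(40): size=5
15. enqueue(7): size=5=cap → OVERFLOW (fail)
16. dequeue(): size=4

Answer: 10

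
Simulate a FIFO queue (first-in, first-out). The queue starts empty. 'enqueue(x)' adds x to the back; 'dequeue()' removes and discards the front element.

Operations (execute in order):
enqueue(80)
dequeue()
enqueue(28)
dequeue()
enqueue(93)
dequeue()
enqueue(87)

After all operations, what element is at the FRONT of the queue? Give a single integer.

Answer: 87

Derivation:
enqueue(80): queue = [80]
dequeue(): queue = []
enqueue(28): queue = [28]
dequeue(): queue = []
enqueue(93): queue = [93]
dequeue(): queue = []
enqueue(87): queue = [87]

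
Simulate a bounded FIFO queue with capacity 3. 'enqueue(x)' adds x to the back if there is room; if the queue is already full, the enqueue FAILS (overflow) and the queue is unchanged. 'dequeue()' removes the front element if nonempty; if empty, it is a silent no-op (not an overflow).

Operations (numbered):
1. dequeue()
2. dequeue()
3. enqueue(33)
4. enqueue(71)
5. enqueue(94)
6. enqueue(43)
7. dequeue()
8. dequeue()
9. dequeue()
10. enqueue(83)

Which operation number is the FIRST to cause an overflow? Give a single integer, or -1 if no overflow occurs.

1. dequeue(): empty, no-op, size=0
2. dequeue(): empty, no-op, size=0
3. enqueue(33): size=1
4. enqueue(71): size=2
5. enqueue(94): size=3
6. enqueue(43): size=3=cap → OVERFLOW (fail)
7. dequeue(): size=2
8. dequeue(): size=1
9. dequeue(): size=0
10. enqueue(83): size=1

Answer: 6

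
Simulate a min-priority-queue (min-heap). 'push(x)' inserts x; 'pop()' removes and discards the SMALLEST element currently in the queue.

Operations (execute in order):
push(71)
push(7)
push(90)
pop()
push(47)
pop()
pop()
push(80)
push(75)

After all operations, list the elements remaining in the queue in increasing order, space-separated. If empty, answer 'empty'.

push(71): heap contents = [71]
push(7): heap contents = [7, 71]
push(90): heap contents = [7, 71, 90]
pop() → 7: heap contents = [71, 90]
push(47): heap contents = [47, 71, 90]
pop() → 47: heap contents = [71, 90]
pop() → 71: heap contents = [90]
push(80): heap contents = [80, 90]
push(75): heap contents = [75, 80, 90]

Answer: 75 80 90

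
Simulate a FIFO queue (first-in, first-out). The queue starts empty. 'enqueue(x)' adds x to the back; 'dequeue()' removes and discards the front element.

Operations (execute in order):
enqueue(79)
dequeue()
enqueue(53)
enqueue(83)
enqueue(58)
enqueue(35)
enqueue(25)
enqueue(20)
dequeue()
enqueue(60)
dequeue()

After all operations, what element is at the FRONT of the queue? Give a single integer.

enqueue(79): queue = [79]
dequeue(): queue = []
enqueue(53): queue = [53]
enqueue(83): queue = [53, 83]
enqueue(58): queue = [53, 83, 58]
enqueue(35): queue = [53, 83, 58, 35]
enqueue(25): queue = [53, 83, 58, 35, 25]
enqueue(20): queue = [53, 83, 58, 35, 25, 20]
dequeue(): queue = [83, 58, 35, 25, 20]
enqueue(60): queue = [83, 58, 35, 25, 20, 60]
dequeue(): queue = [58, 35, 25, 20, 60]

Answer: 58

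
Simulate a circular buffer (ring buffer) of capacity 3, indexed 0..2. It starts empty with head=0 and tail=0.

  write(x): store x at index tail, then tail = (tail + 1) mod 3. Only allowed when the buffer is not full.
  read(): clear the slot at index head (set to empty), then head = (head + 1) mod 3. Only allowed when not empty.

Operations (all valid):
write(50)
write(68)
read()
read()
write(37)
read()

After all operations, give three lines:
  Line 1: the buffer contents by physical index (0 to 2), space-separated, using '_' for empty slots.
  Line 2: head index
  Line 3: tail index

Answer: _ _ _
0
0

Derivation:
write(50): buf=[50 _ _], head=0, tail=1, size=1
write(68): buf=[50 68 _], head=0, tail=2, size=2
read(): buf=[_ 68 _], head=1, tail=2, size=1
read(): buf=[_ _ _], head=2, tail=2, size=0
write(37): buf=[_ _ 37], head=2, tail=0, size=1
read(): buf=[_ _ _], head=0, tail=0, size=0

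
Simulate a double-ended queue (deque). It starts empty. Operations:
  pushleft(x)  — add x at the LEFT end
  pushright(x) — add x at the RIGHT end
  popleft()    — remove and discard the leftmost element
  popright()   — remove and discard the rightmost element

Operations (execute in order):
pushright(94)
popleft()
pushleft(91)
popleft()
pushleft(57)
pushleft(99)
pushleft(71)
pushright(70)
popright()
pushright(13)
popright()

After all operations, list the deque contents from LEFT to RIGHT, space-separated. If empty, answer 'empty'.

pushright(94): [94]
popleft(): []
pushleft(91): [91]
popleft(): []
pushleft(57): [57]
pushleft(99): [99, 57]
pushleft(71): [71, 99, 57]
pushright(70): [71, 99, 57, 70]
popright(): [71, 99, 57]
pushright(13): [71, 99, 57, 13]
popright(): [71, 99, 57]

Answer: 71 99 57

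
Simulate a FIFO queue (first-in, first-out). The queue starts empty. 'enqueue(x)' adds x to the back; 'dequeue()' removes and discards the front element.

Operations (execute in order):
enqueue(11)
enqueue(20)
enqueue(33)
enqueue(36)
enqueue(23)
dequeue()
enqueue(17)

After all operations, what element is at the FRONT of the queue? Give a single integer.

enqueue(11): queue = [11]
enqueue(20): queue = [11, 20]
enqueue(33): queue = [11, 20, 33]
enqueue(36): queue = [11, 20, 33, 36]
enqueue(23): queue = [11, 20, 33, 36, 23]
dequeue(): queue = [20, 33, 36, 23]
enqueue(17): queue = [20, 33, 36, 23, 17]

Answer: 20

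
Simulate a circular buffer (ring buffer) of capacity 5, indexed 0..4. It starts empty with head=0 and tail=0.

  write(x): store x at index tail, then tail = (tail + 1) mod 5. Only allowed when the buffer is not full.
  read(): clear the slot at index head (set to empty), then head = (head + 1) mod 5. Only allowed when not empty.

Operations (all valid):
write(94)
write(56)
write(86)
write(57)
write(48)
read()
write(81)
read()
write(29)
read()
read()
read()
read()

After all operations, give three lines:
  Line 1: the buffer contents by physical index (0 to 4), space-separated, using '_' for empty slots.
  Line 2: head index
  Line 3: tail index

write(94): buf=[94 _ _ _ _], head=0, tail=1, size=1
write(56): buf=[94 56 _ _ _], head=0, tail=2, size=2
write(86): buf=[94 56 86 _ _], head=0, tail=3, size=3
write(57): buf=[94 56 86 57 _], head=0, tail=4, size=4
write(48): buf=[94 56 86 57 48], head=0, tail=0, size=5
read(): buf=[_ 56 86 57 48], head=1, tail=0, size=4
write(81): buf=[81 56 86 57 48], head=1, tail=1, size=5
read(): buf=[81 _ 86 57 48], head=2, tail=1, size=4
write(29): buf=[81 29 86 57 48], head=2, tail=2, size=5
read(): buf=[81 29 _ 57 48], head=3, tail=2, size=4
read(): buf=[81 29 _ _ 48], head=4, tail=2, size=3
read(): buf=[81 29 _ _ _], head=0, tail=2, size=2
read(): buf=[_ 29 _ _ _], head=1, tail=2, size=1

Answer: _ 29 _ _ _
1
2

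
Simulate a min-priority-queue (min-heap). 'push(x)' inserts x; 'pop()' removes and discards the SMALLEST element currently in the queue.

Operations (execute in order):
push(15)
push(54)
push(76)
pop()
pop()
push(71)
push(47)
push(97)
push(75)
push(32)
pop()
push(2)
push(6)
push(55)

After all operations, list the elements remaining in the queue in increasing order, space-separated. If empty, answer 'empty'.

push(15): heap contents = [15]
push(54): heap contents = [15, 54]
push(76): heap contents = [15, 54, 76]
pop() → 15: heap contents = [54, 76]
pop() → 54: heap contents = [76]
push(71): heap contents = [71, 76]
push(47): heap contents = [47, 71, 76]
push(97): heap contents = [47, 71, 76, 97]
push(75): heap contents = [47, 71, 75, 76, 97]
push(32): heap contents = [32, 47, 71, 75, 76, 97]
pop() → 32: heap contents = [47, 71, 75, 76, 97]
push(2): heap contents = [2, 47, 71, 75, 76, 97]
push(6): heap contents = [2, 6, 47, 71, 75, 76, 97]
push(55): heap contents = [2, 6, 47, 55, 71, 75, 76, 97]

Answer: 2 6 47 55 71 75 76 97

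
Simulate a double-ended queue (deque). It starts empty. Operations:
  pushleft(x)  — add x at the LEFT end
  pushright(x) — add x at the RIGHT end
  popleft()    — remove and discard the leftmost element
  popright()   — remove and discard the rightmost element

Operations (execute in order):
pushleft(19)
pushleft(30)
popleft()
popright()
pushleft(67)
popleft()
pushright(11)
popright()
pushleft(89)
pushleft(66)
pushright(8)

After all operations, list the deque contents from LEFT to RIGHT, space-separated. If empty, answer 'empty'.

pushleft(19): [19]
pushleft(30): [30, 19]
popleft(): [19]
popright(): []
pushleft(67): [67]
popleft(): []
pushright(11): [11]
popright(): []
pushleft(89): [89]
pushleft(66): [66, 89]
pushright(8): [66, 89, 8]

Answer: 66 89 8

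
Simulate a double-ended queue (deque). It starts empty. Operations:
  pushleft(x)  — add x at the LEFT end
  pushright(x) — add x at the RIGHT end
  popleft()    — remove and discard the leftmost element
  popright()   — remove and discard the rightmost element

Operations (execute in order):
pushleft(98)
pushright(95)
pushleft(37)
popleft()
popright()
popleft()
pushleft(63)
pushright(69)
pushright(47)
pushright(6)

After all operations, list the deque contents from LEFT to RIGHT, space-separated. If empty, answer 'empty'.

Answer: 63 69 47 6

Derivation:
pushleft(98): [98]
pushright(95): [98, 95]
pushleft(37): [37, 98, 95]
popleft(): [98, 95]
popright(): [98]
popleft(): []
pushleft(63): [63]
pushright(69): [63, 69]
pushright(47): [63, 69, 47]
pushright(6): [63, 69, 47, 6]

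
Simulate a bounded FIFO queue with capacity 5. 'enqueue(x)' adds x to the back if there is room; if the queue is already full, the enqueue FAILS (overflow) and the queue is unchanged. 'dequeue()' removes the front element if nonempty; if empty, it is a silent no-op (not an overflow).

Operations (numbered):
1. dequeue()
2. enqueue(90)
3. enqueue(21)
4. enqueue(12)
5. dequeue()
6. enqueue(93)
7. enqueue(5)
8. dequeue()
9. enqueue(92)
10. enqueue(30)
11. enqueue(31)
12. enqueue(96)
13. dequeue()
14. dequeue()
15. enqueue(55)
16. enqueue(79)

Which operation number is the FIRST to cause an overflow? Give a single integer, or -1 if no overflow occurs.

Answer: 11

Derivation:
1. dequeue(): empty, no-op, size=0
2. enqueue(90): size=1
3. enqueue(21): size=2
4. enqueue(12): size=3
5. dequeue(): size=2
6. enqueue(93): size=3
7. enqueue(5): size=4
8. dequeue(): size=3
9. enqueue(92): size=4
10. enqueue(30): size=5
11. enqueue(31): size=5=cap → OVERFLOW (fail)
12. enqueue(96): size=5=cap → OVERFLOW (fail)
13. dequeue(): size=4
14. dequeue(): size=3
15. enqueue(55): size=4
16. enqueue(79): size=5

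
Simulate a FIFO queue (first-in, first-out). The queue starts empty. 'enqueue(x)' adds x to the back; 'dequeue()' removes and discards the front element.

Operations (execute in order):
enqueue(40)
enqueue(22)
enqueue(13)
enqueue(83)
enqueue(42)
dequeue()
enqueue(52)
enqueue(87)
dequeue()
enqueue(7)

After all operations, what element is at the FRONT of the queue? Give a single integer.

enqueue(40): queue = [40]
enqueue(22): queue = [40, 22]
enqueue(13): queue = [40, 22, 13]
enqueue(83): queue = [40, 22, 13, 83]
enqueue(42): queue = [40, 22, 13, 83, 42]
dequeue(): queue = [22, 13, 83, 42]
enqueue(52): queue = [22, 13, 83, 42, 52]
enqueue(87): queue = [22, 13, 83, 42, 52, 87]
dequeue(): queue = [13, 83, 42, 52, 87]
enqueue(7): queue = [13, 83, 42, 52, 87, 7]

Answer: 13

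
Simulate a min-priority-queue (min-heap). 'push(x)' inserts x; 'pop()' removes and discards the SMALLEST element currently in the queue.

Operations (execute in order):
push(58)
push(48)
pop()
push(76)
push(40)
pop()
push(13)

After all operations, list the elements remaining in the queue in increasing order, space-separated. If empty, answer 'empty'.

Answer: 13 58 76

Derivation:
push(58): heap contents = [58]
push(48): heap contents = [48, 58]
pop() → 48: heap contents = [58]
push(76): heap contents = [58, 76]
push(40): heap contents = [40, 58, 76]
pop() → 40: heap contents = [58, 76]
push(13): heap contents = [13, 58, 76]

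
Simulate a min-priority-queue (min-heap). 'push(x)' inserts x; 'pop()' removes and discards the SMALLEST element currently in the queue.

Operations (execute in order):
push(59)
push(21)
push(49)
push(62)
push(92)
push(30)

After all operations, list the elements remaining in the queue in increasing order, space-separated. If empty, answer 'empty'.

Answer: 21 30 49 59 62 92

Derivation:
push(59): heap contents = [59]
push(21): heap contents = [21, 59]
push(49): heap contents = [21, 49, 59]
push(62): heap contents = [21, 49, 59, 62]
push(92): heap contents = [21, 49, 59, 62, 92]
push(30): heap contents = [21, 30, 49, 59, 62, 92]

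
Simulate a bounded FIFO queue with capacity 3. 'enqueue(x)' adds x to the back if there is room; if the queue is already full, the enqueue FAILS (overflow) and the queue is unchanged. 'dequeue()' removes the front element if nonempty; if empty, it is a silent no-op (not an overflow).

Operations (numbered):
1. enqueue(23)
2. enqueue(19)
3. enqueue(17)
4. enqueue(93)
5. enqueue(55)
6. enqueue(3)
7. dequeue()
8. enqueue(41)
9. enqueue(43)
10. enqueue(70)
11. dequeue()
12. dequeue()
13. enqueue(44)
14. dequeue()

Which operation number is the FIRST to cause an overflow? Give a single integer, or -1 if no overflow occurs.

1. enqueue(23): size=1
2. enqueue(19): size=2
3. enqueue(17): size=3
4. enqueue(93): size=3=cap → OVERFLOW (fail)
5. enqueue(55): size=3=cap → OVERFLOW (fail)
6. enqueue(3): size=3=cap → OVERFLOW (fail)
7. dequeue(): size=2
8. enqueue(41): size=3
9. enqueue(43): size=3=cap → OVERFLOW (fail)
10. enqueue(70): size=3=cap → OVERFLOW (fail)
11. dequeue(): size=2
12. dequeue(): size=1
13. enqueue(44): size=2
14. dequeue(): size=1

Answer: 4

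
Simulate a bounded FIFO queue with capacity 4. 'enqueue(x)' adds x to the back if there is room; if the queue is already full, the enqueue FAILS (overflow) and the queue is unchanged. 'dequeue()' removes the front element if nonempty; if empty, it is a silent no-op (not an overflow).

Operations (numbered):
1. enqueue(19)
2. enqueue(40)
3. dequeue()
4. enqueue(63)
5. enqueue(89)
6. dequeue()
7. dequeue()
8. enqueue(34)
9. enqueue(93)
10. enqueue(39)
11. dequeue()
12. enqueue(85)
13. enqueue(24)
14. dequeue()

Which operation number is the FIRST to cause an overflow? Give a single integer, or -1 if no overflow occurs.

1. enqueue(19): size=1
2. enqueue(40): size=2
3. dequeue(): size=1
4. enqueue(63): size=2
5. enqueue(89): size=3
6. dequeue(): size=2
7. dequeue(): size=1
8. enqueue(34): size=2
9. enqueue(93): size=3
10. enqueue(39): size=4
11. dequeue(): size=3
12. enqueue(85): size=4
13. enqueue(24): size=4=cap → OVERFLOW (fail)
14. dequeue(): size=3

Answer: 13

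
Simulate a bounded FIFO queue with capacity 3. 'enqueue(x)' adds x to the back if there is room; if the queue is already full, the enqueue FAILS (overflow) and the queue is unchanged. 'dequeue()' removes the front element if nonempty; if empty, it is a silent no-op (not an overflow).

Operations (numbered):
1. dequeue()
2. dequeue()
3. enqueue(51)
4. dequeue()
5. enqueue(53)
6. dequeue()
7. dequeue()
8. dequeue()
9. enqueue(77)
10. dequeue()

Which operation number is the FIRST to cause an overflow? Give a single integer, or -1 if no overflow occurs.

Answer: -1

Derivation:
1. dequeue(): empty, no-op, size=0
2. dequeue(): empty, no-op, size=0
3. enqueue(51): size=1
4. dequeue(): size=0
5. enqueue(53): size=1
6. dequeue(): size=0
7. dequeue(): empty, no-op, size=0
8. dequeue(): empty, no-op, size=0
9. enqueue(77): size=1
10. dequeue(): size=0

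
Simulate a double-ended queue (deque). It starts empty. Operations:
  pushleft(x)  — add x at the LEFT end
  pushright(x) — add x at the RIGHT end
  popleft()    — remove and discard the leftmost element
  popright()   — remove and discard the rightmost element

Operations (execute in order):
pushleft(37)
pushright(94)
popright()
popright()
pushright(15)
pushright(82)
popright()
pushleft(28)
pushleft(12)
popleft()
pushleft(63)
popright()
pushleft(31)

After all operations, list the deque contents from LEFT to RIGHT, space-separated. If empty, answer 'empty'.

pushleft(37): [37]
pushright(94): [37, 94]
popright(): [37]
popright(): []
pushright(15): [15]
pushright(82): [15, 82]
popright(): [15]
pushleft(28): [28, 15]
pushleft(12): [12, 28, 15]
popleft(): [28, 15]
pushleft(63): [63, 28, 15]
popright(): [63, 28]
pushleft(31): [31, 63, 28]

Answer: 31 63 28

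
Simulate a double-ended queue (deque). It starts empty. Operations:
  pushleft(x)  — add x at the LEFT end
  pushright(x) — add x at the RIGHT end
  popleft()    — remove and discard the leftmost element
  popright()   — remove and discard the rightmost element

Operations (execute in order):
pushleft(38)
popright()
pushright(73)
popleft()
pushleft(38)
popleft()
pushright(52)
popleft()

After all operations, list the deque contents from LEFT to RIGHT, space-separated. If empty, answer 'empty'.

Answer: empty

Derivation:
pushleft(38): [38]
popright(): []
pushright(73): [73]
popleft(): []
pushleft(38): [38]
popleft(): []
pushright(52): [52]
popleft(): []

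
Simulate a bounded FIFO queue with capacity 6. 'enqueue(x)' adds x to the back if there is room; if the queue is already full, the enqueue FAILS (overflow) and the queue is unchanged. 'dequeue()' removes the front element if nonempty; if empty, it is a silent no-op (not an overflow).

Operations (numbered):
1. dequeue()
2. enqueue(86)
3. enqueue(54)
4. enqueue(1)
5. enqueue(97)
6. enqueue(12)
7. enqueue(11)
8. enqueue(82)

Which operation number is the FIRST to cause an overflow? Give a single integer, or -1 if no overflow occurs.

Answer: 8

Derivation:
1. dequeue(): empty, no-op, size=0
2. enqueue(86): size=1
3. enqueue(54): size=2
4. enqueue(1): size=3
5. enqueue(97): size=4
6. enqueue(12): size=5
7. enqueue(11): size=6
8. enqueue(82): size=6=cap → OVERFLOW (fail)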